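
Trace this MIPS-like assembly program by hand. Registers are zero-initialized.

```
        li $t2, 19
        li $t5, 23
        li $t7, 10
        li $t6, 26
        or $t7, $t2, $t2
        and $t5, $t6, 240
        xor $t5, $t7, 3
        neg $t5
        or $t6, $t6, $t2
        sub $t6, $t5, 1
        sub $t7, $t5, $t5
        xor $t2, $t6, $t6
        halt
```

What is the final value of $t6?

-17

after li $t2, 19: $t2=19
after li $t5, 23: $t5=23
after li $t7, 10: $t7=10
after li $t6, 26: $t6=26
after or $t7, $t2, $t2: $t7=19|19=19
after and $t5, $t6, 240: $t5=26&240=16
after xor $t5, $t7, 3: $t5=19^3=16
after neg $t5: $t5=-(16)=-16
after or $t6, $t6, $t2: $t6=26|19=27
after sub $t6, $t5, 1: $t6=(-16)-1=-17
after sub $t7, $t5, $t5: $t7=(-16)-(-16)=0
after xor $t2, $t6, $t6: $t2=(-17)^(-17)=0
halt.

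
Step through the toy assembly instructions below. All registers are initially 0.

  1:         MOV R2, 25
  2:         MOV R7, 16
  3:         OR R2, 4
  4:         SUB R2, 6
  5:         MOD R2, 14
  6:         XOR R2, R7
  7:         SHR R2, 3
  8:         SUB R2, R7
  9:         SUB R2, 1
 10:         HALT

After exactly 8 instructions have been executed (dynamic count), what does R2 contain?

R2=25
R7=16
R2=25|4=29
R2=29-6=23
R2=23%14=9
R2=9^16=25
R2=25>>3=3
R2=3-16=-13
After step 8: R2 = -13.

-13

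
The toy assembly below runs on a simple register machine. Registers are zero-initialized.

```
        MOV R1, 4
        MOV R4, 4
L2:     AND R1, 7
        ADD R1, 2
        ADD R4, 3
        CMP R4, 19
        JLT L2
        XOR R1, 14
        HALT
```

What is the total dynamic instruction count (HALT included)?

R1=4
R4=4
R1=4&7=4
R1=4+2=6
R4=4+3=7
CMP R4, 19  (cmp 7,19)
JLT L2: taken
R1=6&7=6
R1=6+2=8
R4=7+3=10
CMP R4, 19  (cmp 10,19)
JLT L2: taken
R1=8&7=0
R1=0+2=2
R4=10+3=13
CMP R4, 19  (cmp 13,19)
JLT L2: taken
R1=2&7=2
R1=2+2=4
R4=13+3=16
CMP R4, 19  (cmp 16,19)
JLT L2: taken
R1=4&7=4
R1=4+2=6
R4=16+3=19
CMP R4, 19  (cmp 19,19)
JLT L2: not taken
R1=6^14=8
halt.
Total executed instructions: 29.

29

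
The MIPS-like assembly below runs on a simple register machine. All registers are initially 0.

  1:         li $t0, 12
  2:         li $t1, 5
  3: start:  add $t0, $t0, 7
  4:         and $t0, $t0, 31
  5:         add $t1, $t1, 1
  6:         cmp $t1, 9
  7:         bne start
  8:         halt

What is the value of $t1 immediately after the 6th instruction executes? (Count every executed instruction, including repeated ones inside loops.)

li $t0, 12 → $t0=12
li $t1, 5 → $t1=5
add $t0, $t0, 7 → $t0=12+7=19
and $t0, $t0, 31 → $t0=19&31=19
add $t1, $t1, 1 → $t1=5+1=6
cmp $t1, 9  (cmp 6,9)
After step 6: $t1 = 6.

6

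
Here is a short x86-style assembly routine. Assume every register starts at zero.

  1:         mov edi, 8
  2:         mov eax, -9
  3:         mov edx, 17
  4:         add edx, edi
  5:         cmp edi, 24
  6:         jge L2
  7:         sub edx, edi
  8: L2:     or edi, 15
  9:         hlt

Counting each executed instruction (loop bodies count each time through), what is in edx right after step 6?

25

after mov edi, 8: edi=8
after mov eax, -9: eax=-9
after mov edx, 17: edx=17
after add edx, edi: edx=17+8=25
cmp edi, 24  (cmp 8,24)
jge L2: not taken
After step 6: edx = 25.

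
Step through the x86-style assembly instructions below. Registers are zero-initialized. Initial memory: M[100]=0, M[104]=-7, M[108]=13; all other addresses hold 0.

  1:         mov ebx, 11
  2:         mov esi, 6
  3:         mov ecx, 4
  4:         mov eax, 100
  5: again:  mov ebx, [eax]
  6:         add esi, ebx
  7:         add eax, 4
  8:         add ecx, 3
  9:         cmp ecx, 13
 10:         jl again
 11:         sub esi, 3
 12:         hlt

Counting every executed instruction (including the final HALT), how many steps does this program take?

ebx=11
esi=6
ecx=4
eax=100
ebx=M[100]=0
esi=6+0=6
eax=100+4=104
ecx=4+3=7
cmp ecx, 13  (cmp 7,13)
jl again: taken
ebx=M[104]=-7
esi=6+(-7)=-1
eax=104+4=108
ecx=7+3=10
cmp ecx, 13  (cmp 10,13)
jl again: taken
ebx=M[108]=13
esi=(-1)+13=12
eax=108+4=112
ecx=10+3=13
cmp ecx, 13  (cmp 13,13)
jl again: not taken
esi=12-3=9
halt.
Total executed instructions: 24.

24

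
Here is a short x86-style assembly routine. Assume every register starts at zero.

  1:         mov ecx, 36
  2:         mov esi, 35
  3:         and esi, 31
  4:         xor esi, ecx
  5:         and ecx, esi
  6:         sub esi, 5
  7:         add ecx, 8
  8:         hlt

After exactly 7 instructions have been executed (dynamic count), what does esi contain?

mov ecx, 36 → ecx=36
mov esi, 35 → esi=35
and esi, 31 → esi=35&31=3
xor esi, ecx → esi=3^36=39
and ecx, esi → ecx=36&39=36
sub esi, 5 → esi=39-5=34
add ecx, 8 → ecx=36+8=44
After step 7: esi = 34.

34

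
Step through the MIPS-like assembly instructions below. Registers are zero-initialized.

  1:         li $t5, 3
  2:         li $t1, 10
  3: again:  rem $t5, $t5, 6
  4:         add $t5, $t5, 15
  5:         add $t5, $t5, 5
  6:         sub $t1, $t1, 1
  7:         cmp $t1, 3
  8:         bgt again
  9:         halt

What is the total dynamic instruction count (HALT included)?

45

after li $t5, 3: $t5=3
after li $t1, 10: $t1=10
after rem $t5, $t5, 6: $t5=3%6=3
after add $t5, $t5, 15: $t5=3+15=18
after add $t5, $t5, 5: $t5=18+5=23
after sub $t1, $t1, 1: $t1=10-1=9
cmp $t1, 3  (cmp 9,3)
bgt again: taken
after rem $t5, $t5, 6: $t5=23%6=5
after add $t5, $t5, 15: $t5=5+15=20
after add $t5, $t5, 5: $t5=20+5=25
after sub $t1, $t1, 1: $t1=9-1=8
cmp $t1, 3  (cmp 8,3)
bgt again: taken
after rem $t5, $t5, 6: $t5=25%6=1
after add $t5, $t5, 15: $t5=1+15=16
after add $t5, $t5, 5: $t5=16+5=21
after sub $t1, $t1, 1: $t1=8-1=7
cmp $t1, 3  (cmp 7,3)
bgt again: taken
after rem $t5, $t5, 6: $t5=21%6=3
after add $t5, $t5, 15: $t5=3+15=18
after add $t5, $t5, 5: $t5=18+5=23
after sub $t1, $t1, 1: $t1=7-1=6
cmp $t1, 3  (cmp 6,3)
bgt again: taken
after rem $t5, $t5, 6: $t5=23%6=5
after add $t5, $t5, 15: $t5=5+15=20
after add $t5, $t5, 5: $t5=20+5=25
after sub $t1, $t1, 1: $t1=6-1=5
cmp $t1, 3  (cmp 5,3)
bgt again: taken
after rem $t5, $t5, 6: $t5=25%6=1
after add $t5, $t5, 15: $t5=1+15=16
after add $t5, $t5, 5: $t5=16+5=21
after sub $t1, $t1, 1: $t1=5-1=4
cmp $t1, 3  (cmp 4,3)
bgt again: taken
after rem $t5, $t5, 6: $t5=21%6=3
after add $t5, $t5, 15: $t5=3+15=18
after add $t5, $t5, 5: $t5=18+5=23
after sub $t1, $t1, 1: $t1=4-1=3
cmp $t1, 3  (cmp 3,3)
bgt again: not taken
halt.
Total executed instructions: 45.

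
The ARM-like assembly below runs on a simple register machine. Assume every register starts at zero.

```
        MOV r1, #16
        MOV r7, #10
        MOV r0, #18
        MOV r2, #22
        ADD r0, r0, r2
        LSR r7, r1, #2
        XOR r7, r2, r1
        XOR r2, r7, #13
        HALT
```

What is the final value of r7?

6

after MOV r1, #16: r1=16
after MOV r7, #10: r7=10
after MOV r0, #18: r0=18
after MOV r2, #22: r2=22
after ADD r0, r0, r2: r0=18+22=40
after LSR r7, r1, #2: r7=16>>2=4
after XOR r7, r2, r1: r7=22^16=6
after XOR r2, r7, #13: r2=6^13=11
halt.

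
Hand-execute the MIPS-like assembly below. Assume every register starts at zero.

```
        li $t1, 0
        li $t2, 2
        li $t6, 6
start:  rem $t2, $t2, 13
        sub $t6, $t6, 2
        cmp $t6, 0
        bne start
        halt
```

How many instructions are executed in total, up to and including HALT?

after li $t1, 0: $t1=0
after li $t2, 2: $t2=2
after li $t6, 6: $t6=6
after rem $t2, $t2, 13: $t2=2%13=2
after sub $t6, $t6, 2: $t6=6-2=4
cmp $t6, 0  (cmp 4,0)
bne start: taken
after rem $t2, $t2, 13: $t2=2%13=2
after sub $t6, $t6, 2: $t6=4-2=2
cmp $t6, 0  (cmp 2,0)
bne start: taken
after rem $t2, $t2, 13: $t2=2%13=2
after sub $t6, $t6, 2: $t6=2-2=0
cmp $t6, 0  (cmp 0,0)
bne start: not taken
halt.
Total executed instructions: 16.

16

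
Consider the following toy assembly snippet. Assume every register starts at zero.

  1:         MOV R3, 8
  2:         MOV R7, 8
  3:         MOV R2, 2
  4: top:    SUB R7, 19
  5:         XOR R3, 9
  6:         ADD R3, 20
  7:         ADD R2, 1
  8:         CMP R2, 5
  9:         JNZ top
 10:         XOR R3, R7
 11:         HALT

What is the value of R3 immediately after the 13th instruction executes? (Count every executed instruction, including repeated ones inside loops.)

R3=8
R7=8
R2=2
R7=8-19=-11
R3=8^9=1
R3=1+20=21
R2=2+1=3
CMP R2, 5  (cmp 3,5)
JNZ top: taken
R7=(-11)-19=-30
R3=21^9=28
R3=28+20=48
R2=3+1=4
After step 13: R3 = 48.

48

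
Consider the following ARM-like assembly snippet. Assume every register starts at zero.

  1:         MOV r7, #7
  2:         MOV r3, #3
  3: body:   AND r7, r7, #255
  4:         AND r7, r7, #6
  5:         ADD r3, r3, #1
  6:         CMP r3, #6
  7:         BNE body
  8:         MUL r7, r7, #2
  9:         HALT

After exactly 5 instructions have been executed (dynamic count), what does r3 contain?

4

MOV r7, #7 → r7=7
MOV r3, #3 → r3=3
AND r7, r7, #255 → r7=7&255=7
AND r7, r7, #6 → r7=7&6=6
ADD r3, r3, #1 → r3=3+1=4
After step 5: r3 = 4.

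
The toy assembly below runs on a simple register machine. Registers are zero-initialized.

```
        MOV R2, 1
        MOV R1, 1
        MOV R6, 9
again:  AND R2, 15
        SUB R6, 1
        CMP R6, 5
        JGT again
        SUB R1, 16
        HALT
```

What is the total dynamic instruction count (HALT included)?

R2=1
R1=1
R6=9
R2=1&15=1
R6=9-1=8
CMP R6, 5  (cmp 8,5)
JGT again: taken
R2=1&15=1
R6=8-1=7
CMP R6, 5  (cmp 7,5)
JGT again: taken
R2=1&15=1
R6=7-1=6
CMP R6, 5  (cmp 6,5)
JGT again: taken
R2=1&15=1
R6=6-1=5
CMP R6, 5  (cmp 5,5)
JGT again: not taken
R1=1-16=-15
halt.
Total executed instructions: 21.

21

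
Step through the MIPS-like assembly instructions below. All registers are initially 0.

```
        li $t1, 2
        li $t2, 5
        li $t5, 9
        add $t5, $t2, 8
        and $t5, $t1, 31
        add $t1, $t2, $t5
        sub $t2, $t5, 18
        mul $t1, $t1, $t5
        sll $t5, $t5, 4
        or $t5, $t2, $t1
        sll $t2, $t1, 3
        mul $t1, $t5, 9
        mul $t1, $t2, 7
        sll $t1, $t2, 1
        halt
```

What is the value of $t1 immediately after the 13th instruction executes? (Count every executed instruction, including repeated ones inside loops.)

after li $t1, 2: $t1=2
after li $t2, 5: $t2=5
after li $t5, 9: $t5=9
after add $t5, $t2, 8: $t5=5+8=13
after and $t5, $t1, 31: $t5=2&31=2
after add $t1, $t2, $t5: $t1=5+2=7
after sub $t2, $t5, 18: $t2=2-18=-16
after mul $t1, $t1, $t5: $t1=7*2=14
after sll $t5, $t5, 4: $t5=2<<4=32
after or $t5, $t2, $t1: $t5=(-16)|14=-2
after sll $t2, $t1, 3: $t2=14<<3=112
after mul $t1, $t5, 9: $t1=(-2)*9=-18
after mul $t1, $t2, 7: $t1=112*7=784
After step 13: $t1 = 784.

784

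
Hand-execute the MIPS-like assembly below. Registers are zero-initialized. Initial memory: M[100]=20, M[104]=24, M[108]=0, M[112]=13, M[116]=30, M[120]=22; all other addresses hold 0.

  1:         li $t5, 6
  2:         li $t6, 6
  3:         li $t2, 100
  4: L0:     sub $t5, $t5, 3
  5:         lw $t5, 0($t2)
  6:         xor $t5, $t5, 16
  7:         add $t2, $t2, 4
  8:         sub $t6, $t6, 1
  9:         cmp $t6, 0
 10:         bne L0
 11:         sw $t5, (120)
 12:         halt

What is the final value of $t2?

after li $t5, 6: $t5=6
after li $t6, 6: $t6=6
after li $t2, 100: $t2=100
after sub $t5, $t5, 3: $t5=6-3=3
after lw $t5, 0($t2): $t5=M[100]=20
after xor $t5, $t5, 16: $t5=20^16=4
after add $t2, $t2, 4: $t2=100+4=104
after sub $t6, $t6, 1: $t6=6-1=5
cmp $t6, 0  (cmp 5,0)
bne L0: taken
after sub $t5, $t5, 3: $t5=4-3=1
after lw $t5, 0($t2): $t5=M[104]=24
after xor $t5, $t5, 16: $t5=24^16=8
after add $t2, $t2, 4: $t2=104+4=108
after sub $t6, $t6, 1: $t6=5-1=4
cmp $t6, 0  (cmp 4,0)
bne L0: taken
after sub $t5, $t5, 3: $t5=8-3=5
after lw $t5, 0($t2): $t5=M[108]=0
after xor $t5, $t5, 16: $t5=0^16=16
after add $t2, $t2, 4: $t2=108+4=112
after sub $t6, $t6, 1: $t6=4-1=3
cmp $t6, 0  (cmp 3,0)
bne L0: taken
after sub $t5, $t5, 3: $t5=16-3=13
after lw $t5, 0($t2): $t5=M[112]=13
after xor $t5, $t5, 16: $t5=13^16=29
after add $t2, $t2, 4: $t2=112+4=116
after sub $t6, $t6, 1: $t6=3-1=2
cmp $t6, 0  (cmp 2,0)
bne L0: taken
after sub $t5, $t5, 3: $t5=29-3=26
after lw $t5, 0($t2): $t5=M[116]=30
after xor $t5, $t5, 16: $t5=30^16=14
after add $t2, $t2, 4: $t2=116+4=120
after sub $t6, $t6, 1: $t6=2-1=1
cmp $t6, 0  (cmp 1,0)
bne L0: taken
after sub $t5, $t5, 3: $t5=14-3=11
after lw $t5, 0($t2): $t5=M[120]=22
after xor $t5, $t5, 16: $t5=22^16=6
after add $t2, $t2, 4: $t2=120+4=124
after sub $t6, $t6, 1: $t6=1-1=0
cmp $t6, 0  (cmp 0,0)
bne L0: not taken
sw $t5, (120) → M[120]=6
halt.

124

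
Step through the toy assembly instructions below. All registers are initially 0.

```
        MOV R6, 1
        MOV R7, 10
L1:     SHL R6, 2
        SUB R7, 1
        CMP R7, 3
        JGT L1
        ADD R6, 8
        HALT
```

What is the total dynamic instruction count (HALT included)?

MOV R6, 1 → R6=1
MOV R7, 10 → R7=10
SHL R6, 2 → R6=1<<2=4
SUB R7, 1 → R7=10-1=9
CMP R7, 3  (cmp 9,3)
JGT L1: taken
SHL R6, 2 → R6=4<<2=16
SUB R7, 1 → R7=9-1=8
CMP R7, 3  (cmp 8,3)
JGT L1: taken
SHL R6, 2 → R6=16<<2=64
SUB R7, 1 → R7=8-1=7
CMP R7, 3  (cmp 7,3)
JGT L1: taken
SHL R6, 2 → R6=64<<2=256
SUB R7, 1 → R7=7-1=6
CMP R7, 3  (cmp 6,3)
JGT L1: taken
SHL R6, 2 → R6=256<<2=1024
SUB R7, 1 → R7=6-1=5
CMP R7, 3  (cmp 5,3)
JGT L1: taken
SHL R6, 2 → R6=1024<<2=4096
SUB R7, 1 → R7=5-1=4
CMP R7, 3  (cmp 4,3)
JGT L1: taken
SHL R6, 2 → R6=4096<<2=16384
SUB R7, 1 → R7=4-1=3
CMP R7, 3  (cmp 3,3)
JGT L1: not taken
ADD R6, 8 → R6=16384+8=16392
halt.
Total executed instructions: 32.

32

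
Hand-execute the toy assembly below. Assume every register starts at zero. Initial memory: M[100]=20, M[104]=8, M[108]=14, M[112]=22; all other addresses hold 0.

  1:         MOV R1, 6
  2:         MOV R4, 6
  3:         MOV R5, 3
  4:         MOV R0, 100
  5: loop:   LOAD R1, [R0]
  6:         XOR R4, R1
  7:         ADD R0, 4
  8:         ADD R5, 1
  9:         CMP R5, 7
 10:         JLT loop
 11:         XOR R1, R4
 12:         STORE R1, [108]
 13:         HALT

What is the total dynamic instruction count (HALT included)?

after MOV R1, 6: R1=6
after MOV R4, 6: R4=6
after MOV R5, 3: R5=3
after MOV R0, 100: R0=100
after LOAD R1, [R0]: R1=M[100]=20
after XOR R4, R1: R4=6^20=18
after ADD R0, 4: R0=100+4=104
after ADD R5, 1: R5=3+1=4
CMP R5, 7  (cmp 4,7)
JLT loop: taken
after LOAD R1, [R0]: R1=M[104]=8
after XOR R4, R1: R4=18^8=26
after ADD R0, 4: R0=104+4=108
after ADD R5, 1: R5=4+1=5
CMP R5, 7  (cmp 5,7)
JLT loop: taken
after LOAD R1, [R0]: R1=M[108]=14
after XOR R4, R1: R4=26^14=20
after ADD R0, 4: R0=108+4=112
after ADD R5, 1: R5=5+1=6
CMP R5, 7  (cmp 6,7)
JLT loop: taken
after LOAD R1, [R0]: R1=M[112]=22
after XOR R4, R1: R4=20^22=2
after ADD R0, 4: R0=112+4=116
after ADD R5, 1: R5=6+1=7
CMP R5, 7  (cmp 7,7)
JLT loop: not taken
after XOR R1, R4: R1=22^2=20
STORE R1, [108] → M[108]=20
halt.
Total executed instructions: 31.

31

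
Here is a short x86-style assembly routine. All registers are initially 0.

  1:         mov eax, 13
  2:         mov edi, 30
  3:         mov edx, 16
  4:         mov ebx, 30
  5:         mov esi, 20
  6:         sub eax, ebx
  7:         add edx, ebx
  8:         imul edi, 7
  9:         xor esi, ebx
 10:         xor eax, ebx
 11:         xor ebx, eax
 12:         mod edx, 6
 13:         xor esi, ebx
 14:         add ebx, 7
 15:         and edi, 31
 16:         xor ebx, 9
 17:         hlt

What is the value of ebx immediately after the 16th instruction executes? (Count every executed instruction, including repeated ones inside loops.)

-1

mov eax, 13 → eax=13
mov edi, 30 → edi=30
mov edx, 16 → edx=16
mov ebx, 30 → ebx=30
mov esi, 20 → esi=20
sub eax, ebx → eax=13-30=-17
add edx, ebx → edx=16+30=46
imul edi, 7 → edi=30*7=210
xor esi, ebx → esi=20^30=10
xor eax, ebx → eax=(-17)^30=-15
xor ebx, eax → ebx=30^(-15)=-17
mod edx, 6 → edx=46%6=4
xor esi, ebx → esi=10^(-17)=-27
add ebx, 7 → ebx=(-17)+7=-10
and edi, 31 → edi=210&31=18
xor ebx, 9 → ebx=(-10)^9=-1
After step 16: ebx = -1.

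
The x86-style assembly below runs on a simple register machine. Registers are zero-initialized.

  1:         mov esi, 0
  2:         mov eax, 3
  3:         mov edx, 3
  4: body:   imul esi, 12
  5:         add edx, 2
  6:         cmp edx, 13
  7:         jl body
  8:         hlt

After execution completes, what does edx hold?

13

after mov esi, 0: esi=0
after mov eax, 3: eax=3
after mov edx, 3: edx=3
after imul esi, 12: esi=0*12=0
after add edx, 2: edx=3+2=5
cmp edx, 13  (cmp 5,13)
jl body: taken
after imul esi, 12: esi=0*12=0
after add edx, 2: edx=5+2=7
cmp edx, 13  (cmp 7,13)
jl body: taken
after imul esi, 12: esi=0*12=0
after add edx, 2: edx=7+2=9
cmp edx, 13  (cmp 9,13)
jl body: taken
after imul esi, 12: esi=0*12=0
after add edx, 2: edx=9+2=11
cmp edx, 13  (cmp 11,13)
jl body: taken
after imul esi, 12: esi=0*12=0
after add edx, 2: edx=11+2=13
cmp edx, 13  (cmp 13,13)
jl body: not taken
halt.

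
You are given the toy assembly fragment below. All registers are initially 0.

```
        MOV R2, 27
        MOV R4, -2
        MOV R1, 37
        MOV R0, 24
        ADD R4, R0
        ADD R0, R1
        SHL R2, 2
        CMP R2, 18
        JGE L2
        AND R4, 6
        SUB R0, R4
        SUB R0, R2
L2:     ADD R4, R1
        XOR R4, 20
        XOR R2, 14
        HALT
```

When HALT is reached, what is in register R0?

61

MOV R2, 27 → R2=27
MOV R4, -2 → R4=-2
MOV R1, 37 → R1=37
MOV R0, 24 → R0=24
ADD R4, R0 → R4=(-2)+24=22
ADD R0, R1 → R0=24+37=61
SHL R2, 2 → R2=27<<2=108
CMP R2, 18  (cmp 108,18)
JGE L2: taken
ADD R4, R1 → R4=22+37=59
XOR R4, 20 → R4=59^20=47
XOR R2, 14 → R2=108^14=98
halt.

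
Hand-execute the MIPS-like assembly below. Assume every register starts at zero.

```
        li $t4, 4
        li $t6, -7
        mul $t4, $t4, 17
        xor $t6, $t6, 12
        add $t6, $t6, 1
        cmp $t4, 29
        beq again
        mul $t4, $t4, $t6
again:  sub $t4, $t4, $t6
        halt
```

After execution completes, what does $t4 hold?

after li $t4, 4: $t4=4
after li $t6, -7: $t6=-7
after mul $t4, $t4, 17: $t4=4*17=68
after xor $t6, $t6, 12: $t6=(-7)^12=-11
after add $t6, $t6, 1: $t6=(-11)+1=-10
cmp $t4, 29  (cmp 68,29)
beq again: not taken
after mul $t4, $t4, $t6: $t4=68*(-10)=-680
after sub $t4, $t4, $t6: $t4=(-680)-(-10)=-670
halt.

-670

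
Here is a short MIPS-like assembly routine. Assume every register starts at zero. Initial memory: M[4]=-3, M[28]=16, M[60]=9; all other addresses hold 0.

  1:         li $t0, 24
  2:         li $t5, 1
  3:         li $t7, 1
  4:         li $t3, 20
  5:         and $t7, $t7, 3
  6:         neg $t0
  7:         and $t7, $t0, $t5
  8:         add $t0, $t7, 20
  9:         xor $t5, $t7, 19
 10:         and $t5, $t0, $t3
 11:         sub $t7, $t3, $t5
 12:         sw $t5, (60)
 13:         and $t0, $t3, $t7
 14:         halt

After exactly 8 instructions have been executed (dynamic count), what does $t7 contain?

$t0=24
$t5=1
$t7=1
$t3=20
$t7=1&3=1
$t0=-(24)=-24
$t7=(-24)&1=0
$t0=0+20=20
After step 8: $t7 = 0.

0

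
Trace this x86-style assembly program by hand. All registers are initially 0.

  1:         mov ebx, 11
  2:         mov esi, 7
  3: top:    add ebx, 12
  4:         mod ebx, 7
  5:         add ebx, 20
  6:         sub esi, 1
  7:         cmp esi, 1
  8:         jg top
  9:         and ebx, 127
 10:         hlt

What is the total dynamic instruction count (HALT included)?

40

mov ebx, 11 → ebx=11
mov esi, 7 → esi=7
add ebx, 12 → ebx=11+12=23
mod ebx, 7 → ebx=23%7=2
add ebx, 20 → ebx=2+20=22
sub esi, 1 → esi=7-1=6
cmp esi, 1  (cmp 6,1)
jg top: taken
add ebx, 12 → ebx=22+12=34
mod ebx, 7 → ebx=34%7=6
add ebx, 20 → ebx=6+20=26
sub esi, 1 → esi=6-1=5
cmp esi, 1  (cmp 5,1)
jg top: taken
add ebx, 12 → ebx=26+12=38
mod ebx, 7 → ebx=38%7=3
add ebx, 20 → ebx=3+20=23
sub esi, 1 → esi=5-1=4
cmp esi, 1  (cmp 4,1)
jg top: taken
add ebx, 12 → ebx=23+12=35
mod ebx, 7 → ebx=35%7=0
add ebx, 20 → ebx=0+20=20
sub esi, 1 → esi=4-1=3
cmp esi, 1  (cmp 3,1)
jg top: taken
add ebx, 12 → ebx=20+12=32
mod ebx, 7 → ebx=32%7=4
add ebx, 20 → ebx=4+20=24
sub esi, 1 → esi=3-1=2
cmp esi, 1  (cmp 2,1)
jg top: taken
add ebx, 12 → ebx=24+12=36
mod ebx, 7 → ebx=36%7=1
add ebx, 20 → ebx=1+20=21
sub esi, 1 → esi=2-1=1
cmp esi, 1  (cmp 1,1)
jg top: not taken
and ebx, 127 → ebx=21&127=21
halt.
Total executed instructions: 40.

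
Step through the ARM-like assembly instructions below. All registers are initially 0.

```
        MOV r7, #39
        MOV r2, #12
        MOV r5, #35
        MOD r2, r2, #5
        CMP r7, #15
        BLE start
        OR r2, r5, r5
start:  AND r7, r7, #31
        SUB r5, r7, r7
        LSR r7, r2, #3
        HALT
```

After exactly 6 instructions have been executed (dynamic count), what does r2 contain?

2

after MOV r7, #39: r7=39
after MOV r2, #12: r2=12
after MOV r5, #35: r5=35
after MOD r2, r2, #5: r2=12%5=2
CMP r7, #15  (cmp 39,15)
BLE start: not taken
After step 6: r2 = 2.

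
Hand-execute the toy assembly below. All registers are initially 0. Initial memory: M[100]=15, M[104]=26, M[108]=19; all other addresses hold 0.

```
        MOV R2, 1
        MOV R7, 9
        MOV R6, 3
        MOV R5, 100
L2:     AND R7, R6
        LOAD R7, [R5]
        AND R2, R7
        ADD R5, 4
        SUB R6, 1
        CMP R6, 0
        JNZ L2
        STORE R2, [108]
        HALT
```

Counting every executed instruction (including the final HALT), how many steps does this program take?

after MOV R2, 1: R2=1
after MOV R7, 9: R7=9
after MOV R6, 3: R6=3
after MOV R5, 100: R5=100
after AND R7, R6: R7=9&3=1
after LOAD R7, [R5]: R7=M[100]=15
after AND R2, R7: R2=1&15=1
after ADD R5, 4: R5=100+4=104
after SUB R6, 1: R6=3-1=2
CMP R6, 0  (cmp 2,0)
JNZ L2: taken
after AND R7, R6: R7=15&2=2
after LOAD R7, [R5]: R7=M[104]=26
after AND R2, R7: R2=1&26=0
after ADD R5, 4: R5=104+4=108
after SUB R6, 1: R6=2-1=1
CMP R6, 0  (cmp 1,0)
JNZ L2: taken
after AND R7, R6: R7=26&1=0
after LOAD R7, [R5]: R7=M[108]=19
after AND R2, R7: R2=0&19=0
after ADD R5, 4: R5=108+4=112
after SUB R6, 1: R6=1-1=0
CMP R6, 0  (cmp 0,0)
JNZ L2: not taken
STORE R2, [108] → M[108]=0
halt.
Total executed instructions: 27.

27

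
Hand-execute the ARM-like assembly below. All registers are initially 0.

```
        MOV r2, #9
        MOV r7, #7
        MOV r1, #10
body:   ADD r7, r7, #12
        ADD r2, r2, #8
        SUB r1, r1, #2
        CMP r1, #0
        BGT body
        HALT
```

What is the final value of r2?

after MOV r2, #9: r2=9
after MOV r7, #7: r7=7
after MOV r1, #10: r1=10
after ADD r7, r7, #12: r7=7+12=19
after ADD r2, r2, #8: r2=9+8=17
after SUB r1, r1, #2: r1=10-2=8
CMP r1, #0  (cmp 8,0)
BGT body: taken
after ADD r7, r7, #12: r7=19+12=31
after ADD r2, r2, #8: r2=17+8=25
after SUB r1, r1, #2: r1=8-2=6
CMP r1, #0  (cmp 6,0)
BGT body: taken
after ADD r7, r7, #12: r7=31+12=43
after ADD r2, r2, #8: r2=25+8=33
after SUB r1, r1, #2: r1=6-2=4
CMP r1, #0  (cmp 4,0)
BGT body: taken
after ADD r7, r7, #12: r7=43+12=55
after ADD r2, r2, #8: r2=33+8=41
after SUB r1, r1, #2: r1=4-2=2
CMP r1, #0  (cmp 2,0)
BGT body: taken
after ADD r7, r7, #12: r7=55+12=67
after ADD r2, r2, #8: r2=41+8=49
after SUB r1, r1, #2: r1=2-2=0
CMP r1, #0  (cmp 0,0)
BGT body: not taken
halt.

49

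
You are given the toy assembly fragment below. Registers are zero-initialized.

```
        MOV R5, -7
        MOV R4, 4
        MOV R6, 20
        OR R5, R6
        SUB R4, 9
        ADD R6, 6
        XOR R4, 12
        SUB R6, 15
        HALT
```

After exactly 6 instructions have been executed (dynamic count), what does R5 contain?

-3

R5=-7
R4=4
R6=20
R5=(-7)|20=-3
R4=4-9=-5
R6=20+6=26
After step 6: R5 = -3.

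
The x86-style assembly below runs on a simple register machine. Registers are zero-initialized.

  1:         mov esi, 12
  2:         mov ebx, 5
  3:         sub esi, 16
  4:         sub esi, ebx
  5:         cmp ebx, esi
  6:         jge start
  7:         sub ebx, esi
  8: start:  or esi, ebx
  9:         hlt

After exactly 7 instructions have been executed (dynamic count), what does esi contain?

-9

mov esi, 12 → esi=12
mov ebx, 5 → ebx=5
sub esi, 16 → esi=12-16=-4
sub esi, ebx → esi=(-4)-5=-9
cmp ebx, esi  (cmp 5,-9)
jge start: taken
or esi, ebx → esi=(-9)|5=-9
After step 7: esi = -9.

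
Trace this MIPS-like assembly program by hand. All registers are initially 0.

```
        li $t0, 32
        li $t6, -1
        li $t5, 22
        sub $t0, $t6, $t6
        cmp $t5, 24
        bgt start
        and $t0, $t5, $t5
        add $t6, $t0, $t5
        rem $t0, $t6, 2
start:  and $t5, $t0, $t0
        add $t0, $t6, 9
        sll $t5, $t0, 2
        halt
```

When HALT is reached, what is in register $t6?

44

after li $t0, 32: $t0=32
after li $t6, -1: $t6=-1
after li $t5, 22: $t5=22
after sub $t0, $t6, $t6: $t0=(-1)-(-1)=0
cmp $t5, 24  (cmp 22,24)
bgt start: not taken
after and $t0, $t5, $t5: $t0=22&22=22
after add $t6, $t0, $t5: $t6=22+22=44
after rem $t0, $t6, 2: $t0=44%2=0
after and $t5, $t0, $t0: $t5=0&0=0
after add $t0, $t6, 9: $t0=44+9=53
after sll $t5, $t0, 2: $t5=53<<2=212
halt.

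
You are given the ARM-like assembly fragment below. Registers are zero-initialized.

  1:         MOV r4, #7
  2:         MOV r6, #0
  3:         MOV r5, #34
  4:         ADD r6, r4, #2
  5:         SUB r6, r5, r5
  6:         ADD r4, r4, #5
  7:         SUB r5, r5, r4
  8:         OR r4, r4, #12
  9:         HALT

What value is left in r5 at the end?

after MOV r4, #7: r4=7
after MOV r6, #0: r6=0
after MOV r5, #34: r5=34
after ADD r6, r4, #2: r6=7+2=9
after SUB r6, r5, r5: r6=34-34=0
after ADD r4, r4, #5: r4=7+5=12
after SUB r5, r5, r4: r5=34-12=22
after OR r4, r4, #12: r4=12|12=12
halt.

22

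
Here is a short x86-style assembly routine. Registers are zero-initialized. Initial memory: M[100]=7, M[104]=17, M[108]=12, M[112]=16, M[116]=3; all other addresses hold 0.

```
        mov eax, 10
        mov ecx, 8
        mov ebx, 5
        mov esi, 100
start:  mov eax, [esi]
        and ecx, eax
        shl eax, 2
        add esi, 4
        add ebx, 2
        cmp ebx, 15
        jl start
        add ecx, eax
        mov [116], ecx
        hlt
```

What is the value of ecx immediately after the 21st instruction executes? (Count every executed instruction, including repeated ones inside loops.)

0

mov eax, 10 → eax=10
mov ecx, 8 → ecx=8
mov ebx, 5 → ebx=5
mov esi, 100 → esi=100
mov eax, [esi] → eax=M[100]=7
and ecx, eax → ecx=8&7=0
shl eax, 2 → eax=7<<2=28
add esi, 4 → esi=100+4=104
add ebx, 2 → ebx=5+2=7
cmp ebx, 15  (cmp 7,15)
jl start: taken
mov eax, [esi] → eax=M[104]=17
and ecx, eax → ecx=0&17=0
shl eax, 2 → eax=17<<2=68
add esi, 4 → esi=104+4=108
add ebx, 2 → ebx=7+2=9
cmp ebx, 15  (cmp 9,15)
jl start: taken
mov eax, [esi] → eax=M[108]=12
and ecx, eax → ecx=0&12=0
shl eax, 2 → eax=12<<2=48
After step 21: ecx = 0.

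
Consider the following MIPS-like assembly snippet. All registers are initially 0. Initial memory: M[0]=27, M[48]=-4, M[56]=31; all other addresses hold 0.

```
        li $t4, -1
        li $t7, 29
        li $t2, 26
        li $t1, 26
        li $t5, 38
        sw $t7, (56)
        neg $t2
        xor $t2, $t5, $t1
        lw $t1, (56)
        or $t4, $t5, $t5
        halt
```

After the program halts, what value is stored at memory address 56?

$t4=-1
$t7=29
$t2=26
$t1=26
$t5=38
sw $t7, (56) → M[56]=29
$t2=-(26)=-26
$t2=38^26=60
$t1=M[56]=29
$t4=38|38=38
halt.

29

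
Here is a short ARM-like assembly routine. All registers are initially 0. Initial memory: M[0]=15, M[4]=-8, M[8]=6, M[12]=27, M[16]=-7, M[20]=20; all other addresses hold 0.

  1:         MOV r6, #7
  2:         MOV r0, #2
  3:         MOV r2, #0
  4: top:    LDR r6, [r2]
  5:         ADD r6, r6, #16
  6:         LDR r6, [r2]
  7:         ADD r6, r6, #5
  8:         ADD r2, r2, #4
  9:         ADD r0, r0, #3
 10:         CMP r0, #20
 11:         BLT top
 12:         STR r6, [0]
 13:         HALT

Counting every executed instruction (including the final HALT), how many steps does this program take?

53

r6=7
r0=2
r2=0
r6=M[0]=15
r6=15+16=31
r6=M[0]=15
r6=15+5=20
r2=0+4=4
r0=2+3=5
CMP r0, #20  (cmp 5,20)
BLT top: taken
r6=M[4]=-8
r6=(-8)+16=8
r6=M[4]=-8
r6=(-8)+5=-3
r2=4+4=8
r0=5+3=8
CMP r0, #20  (cmp 8,20)
BLT top: taken
r6=M[8]=6
r6=6+16=22
r6=M[8]=6
r6=6+5=11
r2=8+4=12
r0=8+3=11
CMP r0, #20  (cmp 11,20)
BLT top: taken
r6=M[12]=27
r6=27+16=43
r6=M[12]=27
r6=27+5=32
r2=12+4=16
r0=11+3=14
CMP r0, #20  (cmp 14,20)
BLT top: taken
r6=M[16]=-7
r6=(-7)+16=9
r6=M[16]=-7
r6=(-7)+5=-2
r2=16+4=20
r0=14+3=17
CMP r0, #20  (cmp 17,20)
BLT top: taken
r6=M[20]=20
r6=20+16=36
r6=M[20]=20
r6=20+5=25
r2=20+4=24
r0=17+3=20
CMP r0, #20  (cmp 20,20)
BLT top: not taken
STR r6, [0] → M[0]=25
halt.
Total executed instructions: 53.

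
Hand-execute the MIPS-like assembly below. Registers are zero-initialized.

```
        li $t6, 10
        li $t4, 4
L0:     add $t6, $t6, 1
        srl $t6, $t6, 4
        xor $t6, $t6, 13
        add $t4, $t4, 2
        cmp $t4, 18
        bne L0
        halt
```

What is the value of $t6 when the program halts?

$t6=10
$t4=4
$t6=10+1=11
$t6=11>>4=0
$t6=0^13=13
$t4=4+2=6
cmp $t4, 18  (cmp 6,18)
bne L0: taken
$t6=13+1=14
$t6=14>>4=0
$t6=0^13=13
$t4=6+2=8
cmp $t4, 18  (cmp 8,18)
bne L0: taken
$t6=13+1=14
$t6=14>>4=0
$t6=0^13=13
$t4=8+2=10
cmp $t4, 18  (cmp 10,18)
bne L0: taken
$t6=13+1=14
$t6=14>>4=0
$t6=0^13=13
$t4=10+2=12
cmp $t4, 18  (cmp 12,18)
bne L0: taken
$t6=13+1=14
$t6=14>>4=0
$t6=0^13=13
$t4=12+2=14
cmp $t4, 18  (cmp 14,18)
bne L0: taken
$t6=13+1=14
$t6=14>>4=0
$t6=0^13=13
$t4=14+2=16
cmp $t4, 18  (cmp 16,18)
bne L0: taken
$t6=13+1=14
$t6=14>>4=0
$t6=0^13=13
$t4=16+2=18
cmp $t4, 18  (cmp 18,18)
bne L0: not taken
halt.

13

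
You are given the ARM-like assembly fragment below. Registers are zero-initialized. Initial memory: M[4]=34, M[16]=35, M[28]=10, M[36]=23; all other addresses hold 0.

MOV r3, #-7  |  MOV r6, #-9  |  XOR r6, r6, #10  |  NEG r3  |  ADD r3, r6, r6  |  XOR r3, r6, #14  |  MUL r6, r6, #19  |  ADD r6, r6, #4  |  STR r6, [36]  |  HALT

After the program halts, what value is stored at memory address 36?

after MOV r3, #-7: r3=-7
after MOV r6, #-9: r6=-9
after XOR r6, r6, #10: r6=(-9)^10=-3
after NEG r3: r3=-(-7)=7
after ADD r3, r6, r6: r3=(-3)+(-3)=-6
after XOR r3, r6, #14: r3=(-3)^14=-13
after MUL r6, r6, #19: r6=(-3)*19=-57
after ADD r6, r6, #4: r6=(-57)+4=-53
STR r6, [36] → M[36]=-53
halt.

-53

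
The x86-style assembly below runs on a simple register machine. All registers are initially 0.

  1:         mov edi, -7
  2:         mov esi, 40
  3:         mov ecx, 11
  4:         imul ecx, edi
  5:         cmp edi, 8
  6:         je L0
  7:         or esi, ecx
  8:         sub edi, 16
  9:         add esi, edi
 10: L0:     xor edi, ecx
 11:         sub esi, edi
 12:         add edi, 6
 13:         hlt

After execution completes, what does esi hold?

edi=-7
esi=40
ecx=11
ecx=11*(-7)=-77
cmp edi, 8  (cmp -7,8)
je L0: not taken
esi=40|(-77)=-69
edi=(-7)-16=-23
esi=(-69)+(-23)=-92
edi=(-23)^(-77)=90
esi=(-92)-90=-182
edi=90+6=96
halt.

-182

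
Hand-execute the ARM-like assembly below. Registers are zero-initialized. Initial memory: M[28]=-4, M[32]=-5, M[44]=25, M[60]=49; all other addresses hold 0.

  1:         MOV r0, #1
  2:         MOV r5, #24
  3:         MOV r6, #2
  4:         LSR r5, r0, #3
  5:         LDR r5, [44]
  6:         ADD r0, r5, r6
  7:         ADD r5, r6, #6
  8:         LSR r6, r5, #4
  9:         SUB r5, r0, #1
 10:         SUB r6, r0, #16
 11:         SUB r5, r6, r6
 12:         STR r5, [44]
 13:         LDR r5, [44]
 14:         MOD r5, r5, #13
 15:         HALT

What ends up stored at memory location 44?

0

r0=1
r5=24
r6=2
r5=1>>3=0
r5=M[44]=25
r0=25+2=27
r5=2+6=8
r6=8>>4=0
r5=27-1=26
r6=27-16=11
r5=11-11=0
STR r5, [44] → M[44]=0
r5=M[44]=0
r5=0%13=0
halt.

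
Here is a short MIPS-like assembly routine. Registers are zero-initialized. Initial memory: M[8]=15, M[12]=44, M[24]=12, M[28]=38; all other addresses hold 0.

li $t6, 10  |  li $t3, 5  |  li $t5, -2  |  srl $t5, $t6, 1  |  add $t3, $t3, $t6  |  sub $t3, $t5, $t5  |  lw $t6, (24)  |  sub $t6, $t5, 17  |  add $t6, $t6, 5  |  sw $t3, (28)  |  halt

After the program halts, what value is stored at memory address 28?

0

after li $t6, 10: $t6=10
after li $t3, 5: $t3=5
after li $t5, -2: $t5=-2
after srl $t5, $t6, 1: $t5=10>>1=5
after add $t3, $t3, $t6: $t3=5+10=15
after sub $t3, $t5, $t5: $t3=5-5=0
after lw $t6, (24): $t6=M[24]=12
after sub $t6, $t5, 17: $t6=5-17=-12
after add $t6, $t6, 5: $t6=(-12)+5=-7
sw $t3, (28) → M[28]=0
halt.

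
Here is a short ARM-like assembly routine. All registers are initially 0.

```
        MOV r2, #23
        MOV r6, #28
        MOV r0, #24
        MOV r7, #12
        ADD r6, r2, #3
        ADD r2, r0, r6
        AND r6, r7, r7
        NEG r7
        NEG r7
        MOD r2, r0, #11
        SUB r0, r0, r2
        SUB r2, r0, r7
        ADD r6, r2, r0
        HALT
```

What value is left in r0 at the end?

22

MOV r2, #23 → r2=23
MOV r6, #28 → r6=28
MOV r0, #24 → r0=24
MOV r7, #12 → r7=12
ADD r6, r2, #3 → r6=23+3=26
ADD r2, r0, r6 → r2=24+26=50
AND r6, r7, r7 → r6=12&12=12
NEG r7 → r7=-(12)=-12
NEG r7 → r7=-(-12)=12
MOD r2, r0, #11 → r2=24%11=2
SUB r0, r0, r2 → r0=24-2=22
SUB r2, r0, r7 → r2=22-12=10
ADD r6, r2, r0 → r6=10+22=32
halt.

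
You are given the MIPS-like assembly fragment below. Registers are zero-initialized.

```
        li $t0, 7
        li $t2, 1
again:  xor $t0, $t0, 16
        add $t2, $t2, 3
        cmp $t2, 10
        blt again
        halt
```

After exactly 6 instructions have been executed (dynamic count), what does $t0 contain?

after li $t0, 7: $t0=7
after li $t2, 1: $t2=1
after xor $t0, $t0, 16: $t0=7^16=23
after add $t2, $t2, 3: $t2=1+3=4
cmp $t2, 10  (cmp 4,10)
blt again: taken
After step 6: $t0 = 23.

23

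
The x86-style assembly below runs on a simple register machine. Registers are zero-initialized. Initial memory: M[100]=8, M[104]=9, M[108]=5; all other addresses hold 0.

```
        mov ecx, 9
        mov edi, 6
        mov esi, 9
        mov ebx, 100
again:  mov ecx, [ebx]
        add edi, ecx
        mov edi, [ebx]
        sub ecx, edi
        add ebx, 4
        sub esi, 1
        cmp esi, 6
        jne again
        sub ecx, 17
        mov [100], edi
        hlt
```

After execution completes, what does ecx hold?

mov ecx, 9 → ecx=9
mov edi, 6 → edi=6
mov esi, 9 → esi=9
mov ebx, 100 → ebx=100
mov ecx, [ebx] → ecx=M[100]=8
add edi, ecx → edi=6+8=14
mov edi, [ebx] → edi=M[100]=8
sub ecx, edi → ecx=8-8=0
add ebx, 4 → ebx=100+4=104
sub esi, 1 → esi=9-1=8
cmp esi, 6  (cmp 8,6)
jne again: taken
mov ecx, [ebx] → ecx=M[104]=9
add edi, ecx → edi=8+9=17
mov edi, [ebx] → edi=M[104]=9
sub ecx, edi → ecx=9-9=0
add ebx, 4 → ebx=104+4=108
sub esi, 1 → esi=8-1=7
cmp esi, 6  (cmp 7,6)
jne again: taken
mov ecx, [ebx] → ecx=M[108]=5
add edi, ecx → edi=9+5=14
mov edi, [ebx] → edi=M[108]=5
sub ecx, edi → ecx=5-5=0
add ebx, 4 → ebx=108+4=112
sub esi, 1 → esi=7-1=6
cmp esi, 6  (cmp 6,6)
jne again: not taken
sub ecx, 17 → ecx=0-17=-17
mov [100], edi → M[100]=5
halt.

-17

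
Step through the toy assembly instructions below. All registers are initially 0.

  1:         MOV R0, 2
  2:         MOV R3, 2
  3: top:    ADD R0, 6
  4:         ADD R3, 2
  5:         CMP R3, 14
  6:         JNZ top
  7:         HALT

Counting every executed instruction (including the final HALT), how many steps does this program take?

after MOV R0, 2: R0=2
after MOV R3, 2: R3=2
after ADD R0, 6: R0=2+6=8
after ADD R3, 2: R3=2+2=4
CMP R3, 14  (cmp 4,14)
JNZ top: taken
after ADD R0, 6: R0=8+6=14
after ADD R3, 2: R3=4+2=6
CMP R3, 14  (cmp 6,14)
JNZ top: taken
after ADD R0, 6: R0=14+6=20
after ADD R3, 2: R3=6+2=8
CMP R3, 14  (cmp 8,14)
JNZ top: taken
after ADD R0, 6: R0=20+6=26
after ADD R3, 2: R3=8+2=10
CMP R3, 14  (cmp 10,14)
JNZ top: taken
after ADD R0, 6: R0=26+6=32
after ADD R3, 2: R3=10+2=12
CMP R3, 14  (cmp 12,14)
JNZ top: taken
after ADD R0, 6: R0=32+6=38
after ADD R3, 2: R3=12+2=14
CMP R3, 14  (cmp 14,14)
JNZ top: not taken
halt.
Total executed instructions: 27.

27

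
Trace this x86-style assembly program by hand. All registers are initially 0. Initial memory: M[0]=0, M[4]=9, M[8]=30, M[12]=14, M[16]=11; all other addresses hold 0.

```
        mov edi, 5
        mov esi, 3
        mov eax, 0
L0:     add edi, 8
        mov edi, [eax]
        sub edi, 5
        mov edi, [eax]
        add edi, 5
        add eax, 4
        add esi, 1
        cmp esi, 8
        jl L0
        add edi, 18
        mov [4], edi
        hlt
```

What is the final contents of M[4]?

edi=5
esi=3
eax=0
edi=5+8=13
edi=M[0]=0
edi=0-5=-5
edi=M[0]=0
edi=0+5=5
eax=0+4=4
esi=3+1=4
cmp esi, 8  (cmp 4,8)
jl L0: taken
edi=5+8=13
edi=M[4]=9
edi=9-5=4
edi=M[4]=9
edi=9+5=14
eax=4+4=8
esi=4+1=5
cmp esi, 8  (cmp 5,8)
jl L0: taken
edi=14+8=22
edi=M[8]=30
edi=30-5=25
edi=M[8]=30
edi=30+5=35
eax=8+4=12
esi=5+1=6
cmp esi, 8  (cmp 6,8)
jl L0: taken
edi=35+8=43
edi=M[12]=14
edi=14-5=9
edi=M[12]=14
edi=14+5=19
eax=12+4=16
esi=6+1=7
cmp esi, 8  (cmp 7,8)
jl L0: taken
edi=19+8=27
edi=M[16]=11
edi=11-5=6
edi=M[16]=11
edi=11+5=16
eax=16+4=20
esi=7+1=8
cmp esi, 8  (cmp 8,8)
jl L0: not taken
edi=16+18=34
mov [4], edi → M[4]=34
halt.

34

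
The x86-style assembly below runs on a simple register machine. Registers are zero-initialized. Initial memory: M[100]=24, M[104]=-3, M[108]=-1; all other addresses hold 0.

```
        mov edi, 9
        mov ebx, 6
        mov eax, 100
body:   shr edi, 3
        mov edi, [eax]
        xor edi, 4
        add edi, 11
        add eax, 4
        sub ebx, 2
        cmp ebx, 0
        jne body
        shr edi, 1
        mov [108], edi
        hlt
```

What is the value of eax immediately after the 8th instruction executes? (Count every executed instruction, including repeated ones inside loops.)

mov edi, 9 → edi=9
mov ebx, 6 → ebx=6
mov eax, 100 → eax=100
shr edi, 3 → edi=9>>3=1
mov edi, [eax] → edi=M[100]=24
xor edi, 4 → edi=24^4=28
add edi, 11 → edi=28+11=39
add eax, 4 → eax=100+4=104
After step 8: eax = 104.

104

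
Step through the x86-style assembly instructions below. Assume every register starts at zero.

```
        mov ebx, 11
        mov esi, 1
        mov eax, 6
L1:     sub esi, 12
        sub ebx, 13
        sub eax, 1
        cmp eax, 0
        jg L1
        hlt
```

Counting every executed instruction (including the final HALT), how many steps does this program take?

after mov ebx, 11: ebx=11
after mov esi, 1: esi=1
after mov eax, 6: eax=6
after sub esi, 12: esi=1-12=-11
after sub ebx, 13: ebx=11-13=-2
after sub eax, 1: eax=6-1=5
cmp eax, 0  (cmp 5,0)
jg L1: taken
after sub esi, 12: esi=(-11)-12=-23
after sub ebx, 13: ebx=(-2)-13=-15
after sub eax, 1: eax=5-1=4
cmp eax, 0  (cmp 4,0)
jg L1: taken
after sub esi, 12: esi=(-23)-12=-35
after sub ebx, 13: ebx=(-15)-13=-28
after sub eax, 1: eax=4-1=3
cmp eax, 0  (cmp 3,0)
jg L1: taken
after sub esi, 12: esi=(-35)-12=-47
after sub ebx, 13: ebx=(-28)-13=-41
after sub eax, 1: eax=3-1=2
cmp eax, 0  (cmp 2,0)
jg L1: taken
after sub esi, 12: esi=(-47)-12=-59
after sub ebx, 13: ebx=(-41)-13=-54
after sub eax, 1: eax=2-1=1
cmp eax, 0  (cmp 1,0)
jg L1: taken
after sub esi, 12: esi=(-59)-12=-71
after sub ebx, 13: ebx=(-54)-13=-67
after sub eax, 1: eax=1-1=0
cmp eax, 0  (cmp 0,0)
jg L1: not taken
halt.
Total executed instructions: 34.

34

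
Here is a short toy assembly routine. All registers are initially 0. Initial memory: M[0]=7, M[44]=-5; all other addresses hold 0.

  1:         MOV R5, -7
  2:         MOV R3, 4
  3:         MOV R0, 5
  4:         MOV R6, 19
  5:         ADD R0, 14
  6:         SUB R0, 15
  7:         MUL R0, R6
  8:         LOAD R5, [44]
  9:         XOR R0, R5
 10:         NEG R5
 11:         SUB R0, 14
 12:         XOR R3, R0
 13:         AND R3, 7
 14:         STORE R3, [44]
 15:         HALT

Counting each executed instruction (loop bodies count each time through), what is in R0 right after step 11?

after MOV R5, -7: R5=-7
after MOV R3, 4: R3=4
after MOV R0, 5: R0=5
after MOV R6, 19: R6=19
after ADD R0, 14: R0=5+14=19
after SUB R0, 15: R0=19-15=4
after MUL R0, R6: R0=4*19=76
after LOAD R5, [44]: R5=M[44]=-5
after XOR R0, R5: R0=76^(-5)=-73
after NEG R5: R5=-(-5)=5
after SUB R0, 14: R0=(-73)-14=-87
After step 11: R0 = -87.

-87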